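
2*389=778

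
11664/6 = 1944=1944.00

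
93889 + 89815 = 183704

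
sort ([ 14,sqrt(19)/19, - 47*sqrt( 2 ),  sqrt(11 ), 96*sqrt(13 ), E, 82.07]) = [-47*sqrt( 2),sqrt( 19) /19,E, sqrt(11 ) , 14, 82.07, 96*sqrt(13)]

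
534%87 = 12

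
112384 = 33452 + 78932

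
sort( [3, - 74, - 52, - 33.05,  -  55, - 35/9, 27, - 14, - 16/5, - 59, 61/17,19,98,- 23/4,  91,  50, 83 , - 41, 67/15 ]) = [  -  74, - 59,-55,-52, - 41,- 33.05, - 14, - 23/4,-35/9,-16/5,3,61/17, 67/15,19, 27, 50,  83, 91, 98]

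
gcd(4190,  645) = 5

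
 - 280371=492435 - 772806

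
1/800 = 1/800 = 0.00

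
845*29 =24505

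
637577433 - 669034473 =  - 31457040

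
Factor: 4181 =37^1*113^1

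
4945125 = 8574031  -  3628906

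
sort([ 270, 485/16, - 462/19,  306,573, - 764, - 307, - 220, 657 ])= [ - 764, - 307, - 220 , - 462/19, 485/16, 270, 306, 573, 657]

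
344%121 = 102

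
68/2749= 68/2749 = 0.02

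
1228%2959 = 1228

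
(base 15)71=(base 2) 1101010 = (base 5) 411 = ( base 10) 106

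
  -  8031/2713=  - 3 + 108/2713= - 2.96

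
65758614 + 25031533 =90790147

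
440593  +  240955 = 681548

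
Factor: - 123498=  - 2^1 *3^3*2287^1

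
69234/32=2163  +  9/16 = 2163.56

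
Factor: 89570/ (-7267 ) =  - 2^1 * 5^1*43^(  -  1 )*53^1=- 530/43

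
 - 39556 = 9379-48935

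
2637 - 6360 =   -  3723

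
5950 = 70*85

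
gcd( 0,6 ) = 6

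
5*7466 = 37330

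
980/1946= 70/139= 0.50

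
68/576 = 17/144 = 0.12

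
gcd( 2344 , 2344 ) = 2344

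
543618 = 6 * 90603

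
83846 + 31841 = 115687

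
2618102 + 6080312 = 8698414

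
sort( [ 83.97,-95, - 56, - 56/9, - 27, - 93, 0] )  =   [ - 95, - 93, - 56,-27,-56/9, 0, 83.97 ]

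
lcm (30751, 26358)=184506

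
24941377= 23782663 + 1158714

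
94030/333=282  +  124/333 = 282.37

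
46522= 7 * 6646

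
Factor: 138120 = 2^3*3^1*5^1*1151^1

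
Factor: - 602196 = -2^2*3^1*7^1 * 67^1  *107^1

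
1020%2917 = 1020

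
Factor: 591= 3^1 *197^1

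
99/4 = 24 + 3/4 = 24.75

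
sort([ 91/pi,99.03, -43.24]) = [- 43.24,91/pi, 99.03]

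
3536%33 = 5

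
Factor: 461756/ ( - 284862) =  - 958/591=- 2^1 * 3^( - 1)*197^( - 1)*479^1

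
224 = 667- 443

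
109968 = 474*232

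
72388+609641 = 682029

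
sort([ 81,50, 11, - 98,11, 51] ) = [-98,11,11, 50 , 51, 81]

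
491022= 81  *6062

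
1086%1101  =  1086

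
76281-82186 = -5905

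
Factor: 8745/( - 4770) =-2^( - 1 ) *3^( - 1)*11^1 = - 11/6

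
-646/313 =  - 646/313 =- 2.06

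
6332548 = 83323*76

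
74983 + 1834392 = 1909375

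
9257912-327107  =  8930805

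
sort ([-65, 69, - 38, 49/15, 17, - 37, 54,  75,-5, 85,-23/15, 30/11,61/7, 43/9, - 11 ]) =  [ - 65, - 38, - 37, - 11, - 5, - 23/15,30/11, 49/15, 43/9, 61/7,  17, 54, 69,75 , 85 ]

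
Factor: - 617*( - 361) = 222737= 19^2*617^1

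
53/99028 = 53/99028 = 0.00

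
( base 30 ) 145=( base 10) 1025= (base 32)101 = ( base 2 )10000000001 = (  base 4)100001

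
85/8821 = 85/8821 = 0.01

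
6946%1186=1016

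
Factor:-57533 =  - 7^1*8219^1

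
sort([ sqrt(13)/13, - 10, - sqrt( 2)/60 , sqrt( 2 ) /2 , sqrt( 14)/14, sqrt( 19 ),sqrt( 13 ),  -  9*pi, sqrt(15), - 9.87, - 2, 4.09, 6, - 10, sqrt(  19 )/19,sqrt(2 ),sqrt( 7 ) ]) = [ - 9*pi, -10, - 10, - 9.87,-2, - sqrt(2) /60,sqrt ( 19)/19, sqrt( 14)/14, sqrt( 13 ) /13, sqrt(2 ) /2  ,  sqrt (2), sqrt ( 7),sqrt(13), sqrt(15), 4.09,  sqrt (19), 6] 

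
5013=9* 557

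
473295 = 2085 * 227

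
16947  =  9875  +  7072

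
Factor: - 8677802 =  - 2^1*7^2*73^1*1213^1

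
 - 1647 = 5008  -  6655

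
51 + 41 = 92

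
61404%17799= 8007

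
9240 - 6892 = 2348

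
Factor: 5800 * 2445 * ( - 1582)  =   - 2^4*3^1  *  5^3*7^1*29^1 * 113^1*163^1 = - 22434342000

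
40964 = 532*77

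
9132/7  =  1304 + 4/7= 1304.57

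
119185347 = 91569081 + 27616266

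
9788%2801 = 1385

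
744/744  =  1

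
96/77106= 16/12851  =  0.00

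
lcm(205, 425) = 17425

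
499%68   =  23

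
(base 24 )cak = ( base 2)1110000000100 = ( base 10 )7172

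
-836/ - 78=418/39= 10.72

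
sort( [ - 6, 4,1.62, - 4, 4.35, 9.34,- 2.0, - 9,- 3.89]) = [ - 9, - 6,- 4, - 3.89, - 2.0, 1.62,4,4.35 , 9.34]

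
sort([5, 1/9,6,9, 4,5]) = [ 1/9,4, 5,5 , 6,9]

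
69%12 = 9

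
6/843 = 2/281 = 0.01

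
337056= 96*3511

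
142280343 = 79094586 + 63185757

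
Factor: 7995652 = 2^2 * 7^1 * 285559^1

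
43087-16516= 26571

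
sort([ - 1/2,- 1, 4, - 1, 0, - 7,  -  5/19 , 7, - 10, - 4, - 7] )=[ - 10, - 7, - 7,-4, - 1, - 1,-1/2 , - 5/19, 0,  4, 7]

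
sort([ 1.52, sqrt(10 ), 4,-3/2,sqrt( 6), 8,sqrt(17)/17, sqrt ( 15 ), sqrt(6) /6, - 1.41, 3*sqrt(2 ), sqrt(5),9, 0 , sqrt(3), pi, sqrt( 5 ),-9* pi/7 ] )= [ - 9*pi/7, - 3/2,-1.41, 0 , sqrt( 17) /17,sqrt(6)/6, 1.52, sqrt(3), sqrt( 5), sqrt (5 ), sqrt ( 6) , pi,sqrt(10 ), sqrt ( 15),4,3*sqrt (2), 8, 9]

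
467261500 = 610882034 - 143620534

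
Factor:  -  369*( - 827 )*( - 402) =- 2^1*3^3 * 41^1*67^1*827^1  =  -122675526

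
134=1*134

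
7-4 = 3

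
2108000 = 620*3400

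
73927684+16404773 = 90332457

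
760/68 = 11 + 3/17 = 11.18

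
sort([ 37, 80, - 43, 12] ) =[-43 , 12 , 37, 80]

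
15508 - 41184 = -25676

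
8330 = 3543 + 4787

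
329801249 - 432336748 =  - 102535499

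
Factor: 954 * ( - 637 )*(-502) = 2^2*3^2*7^2*13^1*53^1*251^1 = 305064396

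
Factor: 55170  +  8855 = 5^2*13^1*197^1 = 64025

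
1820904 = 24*75871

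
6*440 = 2640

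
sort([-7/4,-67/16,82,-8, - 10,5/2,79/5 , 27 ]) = [-10,  -  8, - 67/16,-7/4,5/2,79/5,  27, 82]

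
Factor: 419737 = 421^1*997^1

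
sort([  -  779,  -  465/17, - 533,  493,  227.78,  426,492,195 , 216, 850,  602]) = [-779 ,-533,- 465/17, 195,216,227.78, 426, 492 , 493 , 602, 850 ]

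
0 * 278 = 0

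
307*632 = 194024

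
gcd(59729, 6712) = 1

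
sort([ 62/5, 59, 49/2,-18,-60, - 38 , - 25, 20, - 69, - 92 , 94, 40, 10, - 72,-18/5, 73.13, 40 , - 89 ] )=[ - 92, - 89,-72,-69, - 60,-38,-25, - 18,-18/5,  10, 62/5, 20, 49/2 , 40, 40 , 59,73.13,  94]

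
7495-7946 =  - 451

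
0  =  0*851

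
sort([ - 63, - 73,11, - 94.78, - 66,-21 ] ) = [ - 94.78, - 73, -66,-63, - 21,  11 ]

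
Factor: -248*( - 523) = 129704= 2^3*31^1* 523^1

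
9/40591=9/40591 = 0.00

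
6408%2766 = 876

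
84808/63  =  84808/63 = 1346.16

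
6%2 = 0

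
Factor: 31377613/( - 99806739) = -3^( -1)*3727^1*8419^1*33268913^(- 1)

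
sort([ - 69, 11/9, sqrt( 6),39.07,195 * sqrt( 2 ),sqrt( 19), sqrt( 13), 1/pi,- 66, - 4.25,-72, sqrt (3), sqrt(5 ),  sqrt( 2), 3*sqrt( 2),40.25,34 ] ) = [- 72 , - 69,-66,-4.25,1/pi, 11/9 , sqrt (2), sqrt( 3), sqrt(5) , sqrt(6), sqrt(13), 3* sqrt ( 2 ), sqrt( 19), 34,39.07, 40.25, 195* sqrt( 2 )]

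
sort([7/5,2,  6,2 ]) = [ 7/5, 2,2,6]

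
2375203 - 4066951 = - 1691748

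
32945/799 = 32945/799 = 41.23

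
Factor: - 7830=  - 2^1*3^3*5^1*29^1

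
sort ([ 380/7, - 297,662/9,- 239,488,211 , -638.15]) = [ - 638.15,-297, - 239, 380/7, 662/9, 211,488] 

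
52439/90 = 582 + 59/90  =  582.66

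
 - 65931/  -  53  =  1243 + 52/53 = 1243.98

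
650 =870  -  220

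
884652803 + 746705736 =1631358539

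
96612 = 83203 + 13409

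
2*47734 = 95468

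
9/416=9/416=0.02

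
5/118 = 5/118 = 0.04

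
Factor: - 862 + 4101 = 41^1*79^1 = 3239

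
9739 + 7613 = 17352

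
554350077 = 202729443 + 351620634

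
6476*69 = 446844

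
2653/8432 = 2653/8432 = 0.31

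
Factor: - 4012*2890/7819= - 11594680/7819 = - 2^3*5^1*7^ ( - 1)*17^3*59^1*1117^( - 1 ) 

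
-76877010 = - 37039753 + -39837257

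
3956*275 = 1087900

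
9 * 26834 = 241506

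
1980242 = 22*90011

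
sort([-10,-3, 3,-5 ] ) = [-10, - 5,-3,3]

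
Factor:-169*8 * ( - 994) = 1343888 = 2^4*7^1*13^2*71^1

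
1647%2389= 1647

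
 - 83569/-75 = 83569/75= 1114.25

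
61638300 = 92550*666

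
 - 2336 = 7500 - 9836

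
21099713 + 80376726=101476439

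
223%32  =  31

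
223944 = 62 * 3612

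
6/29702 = 3/14851 = 0.00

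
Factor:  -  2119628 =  - 2^2*7^1*17^1*61^1*73^1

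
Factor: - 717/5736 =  -2^( - 3 ) = -1/8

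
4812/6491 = 4812/6491 = 0.74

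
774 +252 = 1026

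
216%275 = 216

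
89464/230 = 44732/115= 388.97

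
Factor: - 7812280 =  - 2^3 *5^1*7^1*27901^1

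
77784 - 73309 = 4475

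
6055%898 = 667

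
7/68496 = 7/68496 = 0.00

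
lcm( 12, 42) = 84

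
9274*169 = 1567306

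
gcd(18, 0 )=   18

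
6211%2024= 139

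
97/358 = 97/358 = 0.27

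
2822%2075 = 747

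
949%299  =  52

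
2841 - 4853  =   - 2012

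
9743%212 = 203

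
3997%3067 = 930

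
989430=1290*767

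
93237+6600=99837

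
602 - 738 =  - 136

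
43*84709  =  3642487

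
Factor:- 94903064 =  -2^3*43^1 * 275881^1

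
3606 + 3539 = 7145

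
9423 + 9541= 18964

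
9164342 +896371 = 10060713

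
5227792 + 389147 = 5616939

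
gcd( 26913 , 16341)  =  3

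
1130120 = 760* 1487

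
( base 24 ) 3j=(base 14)67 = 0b1011011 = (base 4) 1123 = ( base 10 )91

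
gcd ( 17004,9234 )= 6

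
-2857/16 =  - 179+7/16= - 178.56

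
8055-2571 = 5484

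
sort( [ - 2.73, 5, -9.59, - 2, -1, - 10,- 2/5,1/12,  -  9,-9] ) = [ - 10,  -  9.59, - 9,-9, - 2.73,-2, - 1,-2/5,1/12 , 5 ]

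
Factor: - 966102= - 2^1 *3^1 * 161017^1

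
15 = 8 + 7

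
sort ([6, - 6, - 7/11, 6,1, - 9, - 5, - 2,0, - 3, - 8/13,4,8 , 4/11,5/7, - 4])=[ - 9, - 6,-5, - 4, - 3, - 2, - 7/11,-8/13,0,4/11, 5/7,  1, 4 , 6 , 6,8]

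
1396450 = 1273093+123357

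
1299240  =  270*4812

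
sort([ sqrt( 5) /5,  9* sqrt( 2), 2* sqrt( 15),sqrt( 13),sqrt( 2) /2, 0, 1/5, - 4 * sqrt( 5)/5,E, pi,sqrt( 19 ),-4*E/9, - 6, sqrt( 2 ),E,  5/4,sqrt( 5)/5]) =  [-6,-4*sqrt( 5)/5, - 4*  E/9, 0, 1/5, sqrt(5 )/5, sqrt(5) /5, sqrt( 2)/2, 5/4, sqrt( 2), E , E, pi, sqrt(13), sqrt( 19) , 2 * sqrt( 15),9*sqrt( 2)] 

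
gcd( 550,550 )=550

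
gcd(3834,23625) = 27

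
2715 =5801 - 3086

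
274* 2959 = 810766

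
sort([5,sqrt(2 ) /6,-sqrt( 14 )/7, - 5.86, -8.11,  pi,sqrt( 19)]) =[ - 8.11,  -  5.86, - sqrt( 14 ) /7,sqrt(2)/6,pi , sqrt( 19 ), 5]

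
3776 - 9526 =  - 5750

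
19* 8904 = 169176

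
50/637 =50/637 = 0.08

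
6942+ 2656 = 9598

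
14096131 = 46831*301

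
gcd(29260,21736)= 836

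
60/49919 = 60/49919=0.00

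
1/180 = 1/180 = 0.01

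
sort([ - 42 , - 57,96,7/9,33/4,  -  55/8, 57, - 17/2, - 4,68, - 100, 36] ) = [-100, - 57, - 42, - 17/2, - 55/8, - 4, 7/9,  33/4, 36,57,68, 96] 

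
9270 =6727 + 2543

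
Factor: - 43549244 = -2^2 * 10887311^1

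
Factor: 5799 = 3^1* 1933^1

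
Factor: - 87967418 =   -  2^1*7^1*11^1*17^1*33601^1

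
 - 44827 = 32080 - 76907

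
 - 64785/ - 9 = 7198 + 1/3 = 7198.33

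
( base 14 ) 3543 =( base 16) 2437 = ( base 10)9271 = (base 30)A91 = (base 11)6a69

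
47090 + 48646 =95736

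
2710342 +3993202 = 6703544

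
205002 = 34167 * 6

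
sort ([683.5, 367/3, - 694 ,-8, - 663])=[ - 694, - 663,-8, 367/3,683.5 ] 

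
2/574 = 1/287=0.00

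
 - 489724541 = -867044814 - -377320273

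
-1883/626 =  - 1883/626 = - 3.01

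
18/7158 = 3/1193 = 0.00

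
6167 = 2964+3203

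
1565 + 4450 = 6015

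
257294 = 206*1249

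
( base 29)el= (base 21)k7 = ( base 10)427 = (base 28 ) F7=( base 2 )110101011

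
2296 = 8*287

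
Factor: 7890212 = 2^2*11^1 * 103^1*1741^1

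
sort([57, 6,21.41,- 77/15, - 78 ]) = [- 78, - 77/15, 6, 21.41 , 57]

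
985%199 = 189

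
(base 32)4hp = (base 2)1001000111001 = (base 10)4665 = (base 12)2849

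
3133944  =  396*7914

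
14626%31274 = 14626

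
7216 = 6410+806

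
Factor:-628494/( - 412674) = 961/631 = 31^2* 631^( - 1)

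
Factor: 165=3^1*5^1 * 11^1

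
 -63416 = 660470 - 723886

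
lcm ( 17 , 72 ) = 1224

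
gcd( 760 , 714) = 2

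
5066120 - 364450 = 4701670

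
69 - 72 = -3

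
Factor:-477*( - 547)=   260919 = 3^2*53^1 * 547^1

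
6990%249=18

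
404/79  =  404/79 = 5.11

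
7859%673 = 456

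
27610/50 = 552+ 1/5 = 552.20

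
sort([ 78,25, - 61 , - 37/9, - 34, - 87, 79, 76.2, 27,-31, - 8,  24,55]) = [ - 87 ,-61, - 34, - 31, - 8 , - 37/9,  24, 25,27, 55, 76.2 , 78, 79 ] 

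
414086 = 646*641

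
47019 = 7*6717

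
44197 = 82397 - 38200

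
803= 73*11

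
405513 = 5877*69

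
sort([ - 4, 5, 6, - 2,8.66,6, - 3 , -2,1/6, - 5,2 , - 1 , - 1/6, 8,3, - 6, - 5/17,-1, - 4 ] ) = [ - 6, - 5, - 4, - 4, - 3, - 2, -2, - 1, - 1, - 5/17, - 1/6, 1/6,2 , 3, 5,6,6, 8 , 8.66]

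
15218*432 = 6574176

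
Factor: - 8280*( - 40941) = 2^3*3^4 * 5^1 * 23^1*4549^1   =  338991480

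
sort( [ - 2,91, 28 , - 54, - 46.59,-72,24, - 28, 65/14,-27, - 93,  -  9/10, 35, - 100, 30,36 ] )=[ - 100, - 93,-72,  -  54, - 46.59 ,- 28 ,  -  27 , - 2,-9/10, 65/14, 24,28, 30, 35, 36, 91 ]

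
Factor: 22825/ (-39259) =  - 25/43 = - 5^2*43^(-1 ) 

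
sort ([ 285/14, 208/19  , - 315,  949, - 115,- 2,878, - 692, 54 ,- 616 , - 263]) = [ - 692, - 616, - 315, - 263,-115,  -  2, 208/19,285/14,54,  878  ,  949] 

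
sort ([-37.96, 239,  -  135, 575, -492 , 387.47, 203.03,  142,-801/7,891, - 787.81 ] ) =[ - 787.81, - 492 , -135,-801/7, - 37.96, 142, 203.03,239, 387.47,575, 891]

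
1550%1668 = 1550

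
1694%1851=1694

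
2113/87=2113/87 = 24.29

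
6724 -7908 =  - 1184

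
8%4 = 0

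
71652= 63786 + 7866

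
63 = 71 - 8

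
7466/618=3733/309 = 12.08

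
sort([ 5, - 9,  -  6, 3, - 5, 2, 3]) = [ - 9, - 6, - 5, 2, 3,3 , 5]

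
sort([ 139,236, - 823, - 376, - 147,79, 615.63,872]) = [ - 823, - 376,-147,79,139,236, 615.63, 872 ] 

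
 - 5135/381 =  - 5135/381 = - 13.48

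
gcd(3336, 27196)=4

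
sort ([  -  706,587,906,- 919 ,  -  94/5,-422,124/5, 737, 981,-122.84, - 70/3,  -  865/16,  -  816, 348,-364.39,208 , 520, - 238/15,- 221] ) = [ - 919, - 816,-706,-422, - 364.39, - 221, -122.84, - 865/16, - 70/3,-94/5, - 238/15,124/5, 208,348,520,587,737,906,981] 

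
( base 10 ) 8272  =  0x2050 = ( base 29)9O7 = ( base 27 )B9A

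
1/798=1/798 = 0.00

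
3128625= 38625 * 81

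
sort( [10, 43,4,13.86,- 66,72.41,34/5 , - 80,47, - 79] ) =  [ - 80, - 79, - 66, 4,  34/5,10,13.86,43, 47,72.41]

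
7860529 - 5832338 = 2028191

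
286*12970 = 3709420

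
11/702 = 11/702 = 0.02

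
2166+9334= 11500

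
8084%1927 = 376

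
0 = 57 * 0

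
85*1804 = 153340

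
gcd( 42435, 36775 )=5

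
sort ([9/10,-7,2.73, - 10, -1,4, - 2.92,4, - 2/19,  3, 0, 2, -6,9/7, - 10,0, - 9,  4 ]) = [ - 10, - 10, - 9, - 7, - 6,-2.92, - 1, - 2/19, 0, 0, 9/10,9/7,2,2.73,3,4,4, 4]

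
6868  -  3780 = 3088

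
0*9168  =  0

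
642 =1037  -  395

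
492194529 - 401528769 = 90665760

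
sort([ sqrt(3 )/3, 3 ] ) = [sqrt( 3) /3 , 3]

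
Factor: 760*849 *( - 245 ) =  - 2^3 * 3^1*5^2*7^2*19^1*283^1= - 158083800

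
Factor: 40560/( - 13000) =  - 2^1*3^1 * 5^(-2)*13^1 = - 78/25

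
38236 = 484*79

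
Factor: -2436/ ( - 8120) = 3/10= 2^( - 1)*3^1 * 5^(-1)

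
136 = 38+98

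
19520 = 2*9760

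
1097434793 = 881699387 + 215735406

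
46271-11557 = 34714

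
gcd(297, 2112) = 33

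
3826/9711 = 3826/9711 = 0.39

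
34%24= 10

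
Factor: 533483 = 151^1 * 3533^1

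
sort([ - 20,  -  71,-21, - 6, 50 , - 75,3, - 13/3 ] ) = [ - 75,-71, - 21, - 20 , - 6, - 13/3,3, 50] 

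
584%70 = 24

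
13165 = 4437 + 8728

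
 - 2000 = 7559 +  - 9559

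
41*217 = 8897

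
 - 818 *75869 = -62060842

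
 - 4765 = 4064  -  8829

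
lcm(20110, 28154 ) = 140770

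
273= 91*3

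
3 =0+3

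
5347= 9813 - 4466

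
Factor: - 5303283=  - 3^1*419^1*4219^1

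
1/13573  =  1/13573  =  0.00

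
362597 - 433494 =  - 70897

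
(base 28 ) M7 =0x26f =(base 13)38c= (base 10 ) 623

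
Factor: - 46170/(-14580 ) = 2^(  -  1)*3^(  -  1)*19^1 = 19/6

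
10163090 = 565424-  - 9597666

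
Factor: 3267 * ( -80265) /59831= - 262225755/59831 = - 3^4*5^1*11^2 * 19^( - 1)*47^( - 1 )*67^(- 1 )*5351^1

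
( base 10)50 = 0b110010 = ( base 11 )46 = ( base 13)3b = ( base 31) 1j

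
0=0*544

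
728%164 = 72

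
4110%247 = 158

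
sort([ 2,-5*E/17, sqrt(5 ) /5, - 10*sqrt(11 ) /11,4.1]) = [-10*sqrt(11 ) /11, -5*E/17, sqrt(5)/5,2,4.1 ]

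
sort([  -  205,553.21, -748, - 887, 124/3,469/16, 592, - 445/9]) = [ - 887, - 748, -205, - 445/9, 469/16, 124/3,553.21,592 ] 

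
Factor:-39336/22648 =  - 3^1*11^1 * 19^(-1 ) = - 33/19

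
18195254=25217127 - 7021873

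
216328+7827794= 8044122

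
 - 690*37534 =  - 25898460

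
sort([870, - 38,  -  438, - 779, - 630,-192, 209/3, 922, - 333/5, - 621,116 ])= [ - 779, - 630, - 621, - 438, - 192, - 333/5, - 38,209/3 , 116, 870 , 922]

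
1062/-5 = - 1062/5 = - 212.40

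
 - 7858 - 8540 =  - 16398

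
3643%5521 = 3643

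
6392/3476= 1  +  729/869 = 1.84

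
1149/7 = 164 + 1/7 = 164.14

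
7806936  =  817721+6989215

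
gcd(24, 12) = 12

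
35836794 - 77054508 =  - 41217714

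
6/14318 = 3/7159 =0.00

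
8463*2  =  16926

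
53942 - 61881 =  - 7939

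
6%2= 0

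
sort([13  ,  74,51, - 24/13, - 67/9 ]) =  [ - 67/9,-24/13,13, 51, 74]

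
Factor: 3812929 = 109^1 * 34981^1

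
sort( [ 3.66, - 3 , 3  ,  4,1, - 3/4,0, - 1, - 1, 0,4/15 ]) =[ -3, - 1,-1,-3/4,0,0, 4/15,1,3, 3.66, 4] 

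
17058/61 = 17058/61  =  279.64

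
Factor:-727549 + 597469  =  -2^5 * 3^1 * 5^1 * 271^1 = - 130080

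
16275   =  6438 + 9837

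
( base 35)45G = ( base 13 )2418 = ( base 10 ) 5091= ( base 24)8K3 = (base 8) 11743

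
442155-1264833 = -822678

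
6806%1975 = 881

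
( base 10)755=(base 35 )lk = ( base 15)355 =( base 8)1363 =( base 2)1011110011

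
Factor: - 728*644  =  -2^5*7^2 * 13^1*23^1 = - 468832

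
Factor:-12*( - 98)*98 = 2^4*3^1*7^4 = 115248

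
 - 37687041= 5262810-42949851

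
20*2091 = 41820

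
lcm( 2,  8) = 8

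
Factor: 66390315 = 3^1 * 5^1 * 4426021^1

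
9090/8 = 4545/4 = 1136.25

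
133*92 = 12236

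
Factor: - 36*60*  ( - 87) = 187920 = 2^4*3^4*5^1*29^1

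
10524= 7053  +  3471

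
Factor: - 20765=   -  5^1*4153^1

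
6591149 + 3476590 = 10067739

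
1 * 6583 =6583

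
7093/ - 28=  - 254 + 19/28 = - 253.32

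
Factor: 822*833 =684726 = 2^1  *  3^1*7^2*17^1*137^1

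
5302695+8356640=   13659335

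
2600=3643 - 1043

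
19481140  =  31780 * 613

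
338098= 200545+137553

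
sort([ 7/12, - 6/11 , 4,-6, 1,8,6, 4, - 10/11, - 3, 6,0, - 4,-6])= [ - 6, -6, - 4, - 3,  -  10/11, - 6/11,0 , 7/12,1,  4,4, 6, 6, 8]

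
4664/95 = 49 + 9/95=49.09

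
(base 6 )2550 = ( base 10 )642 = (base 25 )10h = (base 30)lc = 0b1010000010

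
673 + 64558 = 65231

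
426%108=102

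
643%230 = 183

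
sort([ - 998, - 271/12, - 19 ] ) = [-998, - 271/12,-19]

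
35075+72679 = 107754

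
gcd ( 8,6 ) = 2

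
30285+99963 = 130248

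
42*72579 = 3048318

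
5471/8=5471/8 = 683.88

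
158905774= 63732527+95173247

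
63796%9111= 19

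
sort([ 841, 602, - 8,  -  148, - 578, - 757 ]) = [ - 757,-578,-148, - 8, 602, 841]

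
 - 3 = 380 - 383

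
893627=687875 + 205752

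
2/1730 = 1/865  =  0.00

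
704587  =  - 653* ( - 1079 ) 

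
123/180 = 41/60 = 0.68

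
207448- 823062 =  - 615614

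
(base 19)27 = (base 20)25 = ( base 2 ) 101101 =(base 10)45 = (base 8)55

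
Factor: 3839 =11^1*349^1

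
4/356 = 1/89 = 0.01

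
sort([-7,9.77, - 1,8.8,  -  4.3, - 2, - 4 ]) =[ - 7, - 4.3, - 4, - 2, - 1,8.8,9.77 ]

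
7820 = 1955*4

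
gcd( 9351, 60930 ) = 9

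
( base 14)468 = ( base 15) 3D6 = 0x36c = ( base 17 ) 309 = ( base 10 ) 876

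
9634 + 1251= 10885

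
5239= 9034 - 3795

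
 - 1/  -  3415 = 1/3415 = 0.00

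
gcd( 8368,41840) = 8368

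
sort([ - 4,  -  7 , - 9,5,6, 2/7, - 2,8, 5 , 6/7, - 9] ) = [ - 9, - 9 ,-7, - 4, - 2,2/7 , 6/7,5,5,6, 8 ]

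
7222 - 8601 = - 1379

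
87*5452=474324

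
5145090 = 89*57810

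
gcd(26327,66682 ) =7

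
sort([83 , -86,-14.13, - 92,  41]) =[ - 92,-86,-14.13,41, 83]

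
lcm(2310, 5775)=11550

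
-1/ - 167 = 1/167=0.01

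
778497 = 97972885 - 97194388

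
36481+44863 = 81344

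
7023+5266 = 12289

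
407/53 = 407/53=7.68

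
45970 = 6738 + 39232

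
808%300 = 208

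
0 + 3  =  3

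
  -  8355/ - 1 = 8355/1 = 8355.00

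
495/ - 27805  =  -99/5561 = - 0.02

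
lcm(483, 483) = 483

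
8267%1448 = 1027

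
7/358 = 7/358=0.02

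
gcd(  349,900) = 1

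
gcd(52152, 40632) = 24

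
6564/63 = 2188/21  =  104.19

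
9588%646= 544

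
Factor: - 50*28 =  - 2^3*5^2*7^1 = - 1400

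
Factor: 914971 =914971^1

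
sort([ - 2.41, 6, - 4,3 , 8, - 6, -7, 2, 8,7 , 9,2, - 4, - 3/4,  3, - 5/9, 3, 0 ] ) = [ - 7, - 6, - 4, - 4, - 2.41, - 3/4, - 5/9, 0,2,2,3,3,  3,6,7,  8, 8, 9 ] 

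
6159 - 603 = 5556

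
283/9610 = 283/9610=0.03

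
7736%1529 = 91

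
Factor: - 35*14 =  - 2^1*5^1*7^2  =  -490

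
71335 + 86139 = 157474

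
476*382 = 181832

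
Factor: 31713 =3^1*11^1*31^2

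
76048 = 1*76048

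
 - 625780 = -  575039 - 50741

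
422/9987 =422/9987  =  0.04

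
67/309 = 67/309= 0.22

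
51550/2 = 25775 = 25775.00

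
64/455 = 64/455 = 0.14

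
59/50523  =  59/50523= 0.00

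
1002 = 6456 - 5454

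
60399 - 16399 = 44000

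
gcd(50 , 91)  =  1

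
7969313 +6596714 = 14566027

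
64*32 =2048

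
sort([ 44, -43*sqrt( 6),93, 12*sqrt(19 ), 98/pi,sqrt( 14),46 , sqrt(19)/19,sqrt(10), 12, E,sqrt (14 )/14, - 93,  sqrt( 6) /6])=[ - 43 * sqrt(6), - 93, sqrt( 19)/19, sqrt( 14) /14, sqrt(6)/6, E, sqrt( 10), sqrt( 14 ), 12, 98/pi, 44, 46, 12 * sqrt( 19),93 ]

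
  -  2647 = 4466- 7113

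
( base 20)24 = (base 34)1A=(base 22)20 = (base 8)54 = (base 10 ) 44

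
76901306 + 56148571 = 133049877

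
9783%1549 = 489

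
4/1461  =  4/1461 = 0.00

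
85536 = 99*864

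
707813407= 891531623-183718216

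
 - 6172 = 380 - 6552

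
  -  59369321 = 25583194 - 84952515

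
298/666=149/333 = 0.45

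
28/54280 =7/13570 = 0.00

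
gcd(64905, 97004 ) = 1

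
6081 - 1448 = 4633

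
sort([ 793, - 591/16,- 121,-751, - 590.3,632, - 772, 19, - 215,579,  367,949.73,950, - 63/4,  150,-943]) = [-943, - 772,-751,-590.3, - 215, - 121, - 591/16, - 63/4,  19,150,367,579,632, 793, 949.73, 950]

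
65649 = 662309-596660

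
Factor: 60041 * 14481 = 3^2*1609^1*60041^1 = 869453721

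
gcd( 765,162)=9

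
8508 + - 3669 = 4839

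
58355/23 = 58355/23 = 2537.17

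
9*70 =630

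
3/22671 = 1/7557= 0.00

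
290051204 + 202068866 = 492120070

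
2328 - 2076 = 252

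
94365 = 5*18873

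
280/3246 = 140/1623 = 0.09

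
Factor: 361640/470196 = 90410/117549  =  2^1*3^(-2)*5^1 * 37^( - 1) * 353^(-1 )*9041^1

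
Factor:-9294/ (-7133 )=2^1*3^1*7^(  -  1) * 1019^ ( - 1)*1549^1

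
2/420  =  1/210 = 0.00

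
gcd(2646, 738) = 18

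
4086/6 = 681 = 681.00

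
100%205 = 100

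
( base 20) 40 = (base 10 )80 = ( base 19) 44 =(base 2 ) 1010000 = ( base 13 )62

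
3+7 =10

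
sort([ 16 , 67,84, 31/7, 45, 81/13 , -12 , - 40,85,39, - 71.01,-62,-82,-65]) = [ - 82, - 71.01, - 65, - 62,-40, - 12,31/7,81/13 , 16, 39,45, 67,  84,85]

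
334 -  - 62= 396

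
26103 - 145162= - 119059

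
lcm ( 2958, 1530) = 44370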